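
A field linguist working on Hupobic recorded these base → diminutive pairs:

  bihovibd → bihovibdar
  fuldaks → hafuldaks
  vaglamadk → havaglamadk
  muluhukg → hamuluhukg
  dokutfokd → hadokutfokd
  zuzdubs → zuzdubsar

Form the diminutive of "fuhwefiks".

hafuhwefiks

"fuhwefiks" has second-to-last letter 'k'. The stems whose second-to-last letter is 'k' (dokutfokd → hadokutfokd, muluhukg → hamuluhukg, fuldaks → hafuldaks) add the prefix ha-.
So fuhwefiks → hafuhwefiks.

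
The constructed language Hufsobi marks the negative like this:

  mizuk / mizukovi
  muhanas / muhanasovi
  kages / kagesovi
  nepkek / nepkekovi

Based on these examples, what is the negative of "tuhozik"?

Every pair shown (mizuk → mizukovi, muhanas → muhanasovi, kages → kagesovi, …) follows the same rule: add -ovi.
So tuhozik → tuhozikovi.

tuhozikovi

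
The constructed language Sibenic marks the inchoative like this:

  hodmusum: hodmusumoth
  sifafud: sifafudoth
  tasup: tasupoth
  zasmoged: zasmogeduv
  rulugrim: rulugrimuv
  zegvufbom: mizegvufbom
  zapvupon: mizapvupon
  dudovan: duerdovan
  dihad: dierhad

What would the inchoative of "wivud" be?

"wivud" has last vowel 'u'. The stems whose last vowel is 'u' (hodmusum → hodmusumoth, sifafud → sifafudoth, tasup → tasupoth) add -oth.
The other patterns: stems whose last vowel is 'e' or 'i' add -uv; stems whose last vowel is 'o' add the prefix mi-; stems whose last vowel is 'a' insert -er- after the first vowel.
So wivud → wivudoth.

wivudoth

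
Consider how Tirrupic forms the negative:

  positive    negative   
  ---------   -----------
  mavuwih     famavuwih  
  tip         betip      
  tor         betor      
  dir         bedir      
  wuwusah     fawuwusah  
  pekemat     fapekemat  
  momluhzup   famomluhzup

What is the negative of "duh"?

beduh

momluhzup and tip both end in -p yet inflect differently (famomluhzup, betip), so the final letter is not what conditions the rule; the number of vowels is.
"duh" has 1 vowel. The stems with 1 vowel (dir → bedir, tor → betor, tip → betip) add the prefix be-.
The other pattern: stems with 3 vowels add the prefix fa-.
So duh → beduh.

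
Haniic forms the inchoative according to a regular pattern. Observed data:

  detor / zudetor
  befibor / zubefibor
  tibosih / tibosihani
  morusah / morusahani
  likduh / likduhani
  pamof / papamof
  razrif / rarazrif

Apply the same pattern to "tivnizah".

tivnizahani

detor and pamof both have last vowel 'o' yet inflect differently (zudetor, papamof), so the last vowel is not what conditions the rule; the final letter is.
"tivnizah" ends in -h. The stems ending in -h (tibosih → tibosihani, morusah → morusahani, likduh → likduhani) add -ani.
The other patterns: stems ending in -r add the prefix zu-; stems ending in -f repeat the first consonant+vowel as a prefix.
So tivnizah → tivnizahani.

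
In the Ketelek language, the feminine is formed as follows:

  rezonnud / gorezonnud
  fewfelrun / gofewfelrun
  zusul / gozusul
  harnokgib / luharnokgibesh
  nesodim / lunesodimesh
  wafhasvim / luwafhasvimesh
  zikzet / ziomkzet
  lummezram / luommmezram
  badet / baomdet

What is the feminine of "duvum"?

"duvum" has last vowel 'u'. The stems whose last vowel is 'u' (rezonnud → gorezonnud, fewfelrun → gofewfelrun, zusul → gozusul) add the prefix go-.
So duvum → goduvum.

goduvum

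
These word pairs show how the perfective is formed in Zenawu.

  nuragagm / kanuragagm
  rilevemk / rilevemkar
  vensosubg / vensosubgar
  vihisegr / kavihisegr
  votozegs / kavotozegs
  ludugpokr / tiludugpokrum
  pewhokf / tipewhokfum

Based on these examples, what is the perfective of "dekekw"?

ludugpokr and vihisegr both end in -r yet inflect differently (tiludugpokrum, kavihisegr), so the final letter is not what conditions the rule; the second-to-last letter is.
"dekekw" has second-to-last letter 'k'. The stems whose second-to-last letter is 'k' (pewhokf → tipewhokfum, ludugpokr → tiludugpokrum) add ti- … -um around the stem.
The other patterns: stems whose second-to-last letter is 'g' add the prefix ka-; stems whose second-to-last letter is 'b' or 'm' add -ar.
So dekekw → tidekekwum.

tidekekwum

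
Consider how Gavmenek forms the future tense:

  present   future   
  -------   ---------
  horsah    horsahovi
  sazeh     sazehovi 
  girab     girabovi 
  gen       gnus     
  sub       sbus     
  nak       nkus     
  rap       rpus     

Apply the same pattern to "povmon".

girab and sub both end in -b yet inflect differently (girabovi, sbus), so the final letter is not what conditions the rule; the number of vowels is.
"povmon" has 2 vowels. The stems with 2 vowels (horsah → horsahovi, sazeh → sazehovi, girab → girabovi) add -ovi.
So povmon → povmonovi.

povmonovi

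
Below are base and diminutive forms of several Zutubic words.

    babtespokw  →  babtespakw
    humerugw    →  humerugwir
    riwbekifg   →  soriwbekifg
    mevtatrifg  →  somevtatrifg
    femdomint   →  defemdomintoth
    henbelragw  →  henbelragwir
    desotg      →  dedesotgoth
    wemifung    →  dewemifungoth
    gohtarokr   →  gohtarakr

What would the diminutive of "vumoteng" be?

devumotengoth

babtespokw and henbelragw both end in -w yet inflect differently (babtespakw, henbelragwir), so the final letter is not what conditions the rule; the second-to-last letter is.
"vumoteng" has second-to-last letter 'n'. The stems whose second-to-last letter is 'n' (femdomint → defemdomintoth, wemifung → dewemifungoth) add de- … -oth around the stem.
The other patterns: stems whose second-to-last letter is 'f' add the prefix so-; stems whose second-to-last letter is 'k' change the last vowel to 'a'; stems whose second-to-last letter is 'g' add -ir.
So vumoteng → devumotengoth.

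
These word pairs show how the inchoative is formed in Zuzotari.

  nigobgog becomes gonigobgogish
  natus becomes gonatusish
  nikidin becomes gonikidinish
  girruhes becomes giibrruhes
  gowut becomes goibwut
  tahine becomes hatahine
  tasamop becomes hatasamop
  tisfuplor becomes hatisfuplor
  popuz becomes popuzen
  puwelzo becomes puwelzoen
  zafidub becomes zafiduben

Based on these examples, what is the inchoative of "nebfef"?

"nebfef" begins with n-. The stems beginning with n- (nigobgog → gonigobgogish, natus → gonatusish, nikidin → gonikidinish) add go- … -ish around the stem.
So nebfef → gonebfefish.

gonebfefish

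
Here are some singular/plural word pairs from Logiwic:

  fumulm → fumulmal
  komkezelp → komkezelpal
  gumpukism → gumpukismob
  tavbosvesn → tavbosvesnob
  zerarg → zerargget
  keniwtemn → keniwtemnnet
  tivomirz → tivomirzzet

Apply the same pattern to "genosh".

genoshob

fumulm and gumpukism both end in -m yet inflect differently (fumulmal, gumpukismob), so the final letter is not what conditions the rule; the second-to-last letter is.
"genosh" has second-to-last letter 's'. The stems whose second-to-last letter is 's' (gumpukism → gumpukismob, tavbosvesn → tavbosvesnob) add -ob.
The other patterns: stems whose second-to-last letter is 'l' add -al; stems whose second-to-last letter is 'm' or 'r' double the final consonant and add -et.
So genosh → genoshob.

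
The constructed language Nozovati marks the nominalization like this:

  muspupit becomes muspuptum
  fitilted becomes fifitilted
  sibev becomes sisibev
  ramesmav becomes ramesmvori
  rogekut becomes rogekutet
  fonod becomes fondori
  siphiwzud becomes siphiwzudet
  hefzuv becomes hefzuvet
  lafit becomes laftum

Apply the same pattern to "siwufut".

siwufutet

fitilted and siphiwzud both end in -d yet inflect differently (fifitilted, siphiwzudet), so the final letter is not what conditions the rule; the last vowel is.
"siwufut" has last vowel 'u'. The stems whose last vowel is 'u' (rogekut → rogekutet, siphiwzud → siphiwzudet, hefzuv → hefzuvet) add -et.
So siwufut → siwufutet.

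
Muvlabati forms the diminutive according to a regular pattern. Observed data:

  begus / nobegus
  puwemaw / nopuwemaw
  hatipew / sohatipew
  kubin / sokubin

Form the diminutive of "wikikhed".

sowikikhed

"wikikhed" has last vowel 'e'. The one such stem in the data (hatipew → sohatipew) adds the prefix so-, so the same rule applies.
So wikikhed → sowikikhed.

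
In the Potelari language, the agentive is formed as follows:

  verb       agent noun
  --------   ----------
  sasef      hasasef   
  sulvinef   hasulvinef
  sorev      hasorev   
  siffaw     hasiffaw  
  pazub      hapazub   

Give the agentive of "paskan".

hapaskan

Every pair shown (sasef → hasasef, sulvinef → hasulvinef, sorev → hasorev, …) follows the same rule: add the prefix ha-.
So paskan → hapaskan.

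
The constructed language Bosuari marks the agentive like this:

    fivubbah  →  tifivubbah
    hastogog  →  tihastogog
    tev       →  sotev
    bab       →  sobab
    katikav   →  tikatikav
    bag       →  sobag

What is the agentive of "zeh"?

sozeh

hastogog and bag both end in -g yet inflect differently (tihastogog, sobag), so the final letter is not what conditions the rule; the number of vowels is.
"zeh" has 1 vowel. The stems with 1 vowel (bab → sobab, bag → sobag, tev → sotev) add the prefix so-.
So zeh → sozeh.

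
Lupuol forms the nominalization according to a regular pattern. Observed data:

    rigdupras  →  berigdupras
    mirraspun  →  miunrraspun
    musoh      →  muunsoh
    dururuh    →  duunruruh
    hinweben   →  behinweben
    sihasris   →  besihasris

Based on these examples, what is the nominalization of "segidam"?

mirraspun and hinweben both end in -n yet inflect differently (miunrraspun, behinweben), so the final letter is not what conditions the rule; the last vowel is.
"segidam" has last vowel 'a'. The one such stem in the data (rigdupras → berigdupras) adds the prefix be-, so the same rule applies.
The other pattern: stems whose last vowel is 'o' or 'u' insert -un- after the first vowel.
So segidam → besegidam.

besegidam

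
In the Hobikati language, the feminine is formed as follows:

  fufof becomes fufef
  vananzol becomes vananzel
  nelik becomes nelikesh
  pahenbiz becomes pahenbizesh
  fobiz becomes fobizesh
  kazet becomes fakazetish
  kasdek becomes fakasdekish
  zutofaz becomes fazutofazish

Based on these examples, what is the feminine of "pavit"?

nelik and kasdek both end in -k yet inflect differently (nelikesh, fakasdekish), so the final letter is not what conditions the rule; the last vowel is.
"pavit" has last vowel 'i'. The stems whose last vowel is 'i' (nelik → nelikesh, pahenbiz → pahenbizesh, fobiz → fobizesh) add -esh.
The other patterns: stems whose last vowel is 'o' change the last vowel to 'e'; stems whose last vowel is 'a' or 'e' add fa- … -ish around the stem.
So pavit → pavitesh.

pavitesh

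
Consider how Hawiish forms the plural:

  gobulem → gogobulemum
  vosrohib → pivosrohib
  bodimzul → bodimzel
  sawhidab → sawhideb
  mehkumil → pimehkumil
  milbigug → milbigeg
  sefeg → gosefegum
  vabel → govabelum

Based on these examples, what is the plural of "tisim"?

pitisim

vabel and mehkumil both end in -l yet inflect differently (govabelum, pimehkumil), so the final letter is not what conditions the rule; the last vowel is.
"tisim" has last vowel 'i'. The stems whose last vowel is 'i' (mehkumil → pimehkumil, vosrohib → pivosrohib) add the prefix pi-.
The other patterns: stems whose last vowel is 'e' add go- … -um around the stem; stems whose last vowel is 'a' or 'u' change the last vowel to 'e'.
So tisim → pitisim.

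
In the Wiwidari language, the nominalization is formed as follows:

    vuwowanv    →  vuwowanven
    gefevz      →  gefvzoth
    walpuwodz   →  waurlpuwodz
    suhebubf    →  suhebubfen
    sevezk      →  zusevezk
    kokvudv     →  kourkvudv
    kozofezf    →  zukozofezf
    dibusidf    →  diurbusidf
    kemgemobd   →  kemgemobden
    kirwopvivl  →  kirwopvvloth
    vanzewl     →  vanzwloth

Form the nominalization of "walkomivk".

"walkomivk" has second-to-last letter 'v'. The stems whose second-to-last letter is 'v' (kirwopvivl → kirwopvvloth, gefevz → gefvzoth) delete the last vowel and add -oth.
The other patterns: stems whose second-to-last letter is 'b' or 'n' add -en; stems whose second-to-last letter is 'd' insert -ur- after the first vowel; stems whose second-to-last letter is 'z' add the prefix zu-.
So walkomivk → walkomvkoth.

walkomvkoth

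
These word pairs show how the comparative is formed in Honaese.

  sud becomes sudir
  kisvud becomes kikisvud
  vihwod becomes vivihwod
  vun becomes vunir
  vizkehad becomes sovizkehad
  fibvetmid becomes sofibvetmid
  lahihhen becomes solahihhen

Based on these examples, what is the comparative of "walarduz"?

sowalarduz

"walarduz" has 3 vowels. The stems with 3 vowels (lahihhen → solahihhen, fibvetmid → sofibvetmid, vizkehad → sovizkehad) add the prefix so-.
The other patterns: stems with 1 vowel add -ir; stems with 2 vowels repeat the first consonant+vowel as a prefix.
So walarduz → sowalarduz.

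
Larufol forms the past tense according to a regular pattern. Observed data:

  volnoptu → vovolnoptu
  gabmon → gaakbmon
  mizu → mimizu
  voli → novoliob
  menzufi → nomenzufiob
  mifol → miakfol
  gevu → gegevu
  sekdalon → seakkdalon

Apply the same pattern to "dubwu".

dudubwu

volnoptu and voli both begin with v- yet inflect differently (vovolnoptu, novoliob), so the first letter is not what conditions the rule; the final letter is.
"dubwu" ends in -u. The stems ending in -u (gevu → gegevu, mizu → mimizu, volnoptu → vovolnoptu) repeat the first consonant+vowel as a prefix.
So dubwu → dudubwu.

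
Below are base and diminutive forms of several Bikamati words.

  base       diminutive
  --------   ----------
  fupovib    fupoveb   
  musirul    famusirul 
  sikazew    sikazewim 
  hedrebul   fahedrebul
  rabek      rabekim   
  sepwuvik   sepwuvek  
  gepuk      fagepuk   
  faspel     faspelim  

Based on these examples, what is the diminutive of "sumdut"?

fasumdut

rabek and gepuk both end in -k yet inflect differently (rabekim, fagepuk), so the final letter is not what conditions the rule; the last vowel is.
"sumdut" has last vowel 'u'. The stems whose last vowel is 'u' (gepuk → fagepuk, musirul → famusirul, hedrebul → fahedrebul) add the prefix fa-.
So sumdut → fasumdut.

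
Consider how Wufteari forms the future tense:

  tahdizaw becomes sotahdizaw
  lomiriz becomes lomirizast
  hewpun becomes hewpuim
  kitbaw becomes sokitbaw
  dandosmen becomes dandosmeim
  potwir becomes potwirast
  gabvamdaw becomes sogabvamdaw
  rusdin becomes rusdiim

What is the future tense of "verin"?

rusdin and potwir both have last vowel 'i' yet inflect differently (rusdiim, potwirast), so the last vowel is not what conditions the rule; the final letter is.
"verin" ends in -n. The stems ending in -n (dandosmen → dandosmeim, rusdin → rusdiim, hewpun → hewpuim) drop the final letter and add -im.
So verin → veriim.

veriim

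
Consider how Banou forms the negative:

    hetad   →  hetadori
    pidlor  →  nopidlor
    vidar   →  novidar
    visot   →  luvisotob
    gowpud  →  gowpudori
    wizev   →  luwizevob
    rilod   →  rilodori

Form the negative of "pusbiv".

lupusbivob

rilod and pidlor both have last vowel 'o' yet inflect differently (rilodori, nopidlor), so the last vowel is not what conditions the rule; the final letter is.
"pusbiv" ends in -v. The one such stem in the data (wizev → luwizevob) adds lu- … -ob around the stem, so the same rule applies.
So pusbiv → lupusbivob.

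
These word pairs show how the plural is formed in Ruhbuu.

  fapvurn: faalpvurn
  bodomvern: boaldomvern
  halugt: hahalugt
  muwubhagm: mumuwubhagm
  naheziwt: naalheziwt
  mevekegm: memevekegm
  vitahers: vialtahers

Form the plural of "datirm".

daaltirm

halugt and naheziwt both end in -t yet inflect differently (hahalugt, naalheziwt), so the final letter is not what conditions the rule; the second-to-last letter is.
"datirm" has second-to-last letter 'r'. The stems whose second-to-last letter is 'r' (vitahers → vialtahers, fapvurn → faalpvurn, bodomvern → boaldomvern) insert -al- after the first vowel.
The other pattern: stems whose second-to-last letter is 'g' repeat the first consonant+vowel as a prefix.
So datirm → daaltirm.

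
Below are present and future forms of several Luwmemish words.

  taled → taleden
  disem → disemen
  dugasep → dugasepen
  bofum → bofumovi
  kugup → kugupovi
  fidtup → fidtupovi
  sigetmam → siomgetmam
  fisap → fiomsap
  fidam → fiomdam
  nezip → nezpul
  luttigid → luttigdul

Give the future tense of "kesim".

kesmul

disem and bofum both end in -m yet inflect differently (disemen, bofumovi), so the final letter is not what conditions the rule; the last vowel is.
"kesim" has last vowel 'i'. The stems whose last vowel is 'i' (nezip → nezpul, luttigid → luttigdul) delete the last vowel and add -ul.
So kesim → kesmul.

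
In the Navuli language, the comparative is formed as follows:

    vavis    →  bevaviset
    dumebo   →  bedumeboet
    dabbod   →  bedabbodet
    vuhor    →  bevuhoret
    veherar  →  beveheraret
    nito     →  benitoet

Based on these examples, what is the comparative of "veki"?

bevekiet

Every pair shown (vavis → bevaviset, dumebo → bedumeboet, dabbod → bedabbodet, …) follows the same rule: add be- … -et around the stem.
So veki → bevekiet.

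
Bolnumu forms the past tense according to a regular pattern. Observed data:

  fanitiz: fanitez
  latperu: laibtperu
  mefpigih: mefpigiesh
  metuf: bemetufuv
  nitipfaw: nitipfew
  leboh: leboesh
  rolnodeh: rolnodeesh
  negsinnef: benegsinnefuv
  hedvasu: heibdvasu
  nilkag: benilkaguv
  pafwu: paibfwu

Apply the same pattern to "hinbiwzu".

"hinbiwzu" ends in -u. The stems ending in -u (latperu → laibtperu, pafwu → paibfwu, hedvasu → heibdvasu) insert -ib- after the first vowel.
The other patterns: stems ending in -f or -g add be- … -uv around the stem; stems ending in -h drop the final letter and add -esh; stems ending in -w or -z change the last vowel to 'e'.
So hinbiwzu → hiibnbiwzu.

hiibnbiwzu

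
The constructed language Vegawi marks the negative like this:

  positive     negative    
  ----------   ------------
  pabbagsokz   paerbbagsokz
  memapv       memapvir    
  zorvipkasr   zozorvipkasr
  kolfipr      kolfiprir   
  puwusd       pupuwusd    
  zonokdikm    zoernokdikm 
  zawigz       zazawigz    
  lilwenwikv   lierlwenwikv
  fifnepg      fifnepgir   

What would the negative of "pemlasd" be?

pepemlasd

lilwenwikv and memapv both end in -v yet inflect differently (lierlwenwikv, memapvir), so the final letter is not what conditions the rule; the second-to-last letter is.
"pemlasd" has second-to-last letter 's'. The stems whose second-to-last letter is 's' (zorvipkasr → zozorvipkasr, puwusd → pupuwusd) repeat the first consonant+vowel as a prefix.
The other patterns: stems whose second-to-last letter is 'k' insert -er- after the first vowel; stems whose second-to-last letter is 'p' add -ir.
So pemlasd → pepemlasd.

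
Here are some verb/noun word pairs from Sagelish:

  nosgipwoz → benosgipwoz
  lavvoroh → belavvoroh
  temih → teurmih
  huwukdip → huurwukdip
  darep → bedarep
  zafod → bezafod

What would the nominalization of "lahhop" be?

"lahhop" has last vowel 'o'. The stems whose last vowel is 'o' (zafod → bezafod, nosgipwoz → benosgipwoz, lavvoroh → belavvoroh) add the prefix be-.
So lahhop → belahhop.

belahhop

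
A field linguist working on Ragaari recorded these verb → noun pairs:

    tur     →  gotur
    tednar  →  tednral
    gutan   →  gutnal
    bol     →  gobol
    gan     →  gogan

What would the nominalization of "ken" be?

goken

gan and gutan both end in -n yet inflect differently (gogan, gutnal), so the final letter is not what conditions the rule; the number of vowels is.
"ken" has 1 vowel. The stems with 1 vowel (bol → gobol, gan → gogan, tur → gotur) add the prefix go-.
So ken → goken.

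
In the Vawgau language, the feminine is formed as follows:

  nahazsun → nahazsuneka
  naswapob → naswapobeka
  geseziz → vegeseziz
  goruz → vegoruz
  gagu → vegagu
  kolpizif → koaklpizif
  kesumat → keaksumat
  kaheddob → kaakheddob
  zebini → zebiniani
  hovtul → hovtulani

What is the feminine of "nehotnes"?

naswapob and kaheddob both end in -b yet inflect differently (naswapobeka, kaakheddob), so the final letter is not what conditions the rule; the first letter is.
"nehotnes" begins with n-. The stems beginning with n- (nahazsun → nahazsuneka, naswapob → naswapobeka) add -eka.
The other patterns: stems beginning with g- add the prefix ve-; stems beginning with k- insert -ak- after the first vowel; stems beginning with h- or z- add -ani.
So nehotnes → nehotneseka.

nehotneseka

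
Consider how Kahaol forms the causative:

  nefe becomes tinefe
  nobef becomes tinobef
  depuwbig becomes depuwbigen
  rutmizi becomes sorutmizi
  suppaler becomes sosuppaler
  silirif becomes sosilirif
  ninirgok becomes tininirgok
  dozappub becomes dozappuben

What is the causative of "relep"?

nobef and silirif both end in -f yet inflect differently (tinobef, sosilirif), so the final letter is not what conditions the rule; the first letter is.
"relep" begins with r-. The one such stem in the data (rutmizi → sorutmizi) adds the prefix so-, so the same rule applies.
So relep → sorelep.

sorelep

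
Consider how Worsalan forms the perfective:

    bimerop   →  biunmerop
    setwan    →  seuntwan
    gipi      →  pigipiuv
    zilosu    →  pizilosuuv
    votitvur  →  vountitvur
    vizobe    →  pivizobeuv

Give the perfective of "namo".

pinamouv

"namo" ends in a vowel. The stems ending in a vowel (vizobe → pivizobeuv, zilosu → pizilosuuv, gipi → pigipiuv) add pi- … -uv around the stem.
So namo → pinamouv.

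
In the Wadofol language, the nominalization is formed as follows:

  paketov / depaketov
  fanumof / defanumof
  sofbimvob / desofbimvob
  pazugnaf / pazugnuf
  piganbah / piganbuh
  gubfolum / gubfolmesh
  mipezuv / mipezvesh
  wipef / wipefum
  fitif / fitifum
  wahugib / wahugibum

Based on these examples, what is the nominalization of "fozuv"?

fozvesh

fanumof and pazugnaf both end in -f yet inflect differently (defanumof, pazugnuf), so the final letter is not what conditions the rule; the last vowel is.
"fozuv" has last vowel 'u'. The stems whose last vowel is 'u' (gubfolum → gubfolmesh, mipezuv → mipezvesh) delete the last vowel and add -esh.
So fozuv → fozvesh.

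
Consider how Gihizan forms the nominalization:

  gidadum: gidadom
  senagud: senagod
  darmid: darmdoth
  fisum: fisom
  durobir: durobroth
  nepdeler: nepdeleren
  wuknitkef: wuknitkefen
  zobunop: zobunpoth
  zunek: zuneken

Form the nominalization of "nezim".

nezmoth

"nezim" has last vowel 'i'. The stems whose last vowel is 'i' (darmid → darmdoth, durobir → durobroth) delete the last vowel and add -oth.
So nezim → nezmoth.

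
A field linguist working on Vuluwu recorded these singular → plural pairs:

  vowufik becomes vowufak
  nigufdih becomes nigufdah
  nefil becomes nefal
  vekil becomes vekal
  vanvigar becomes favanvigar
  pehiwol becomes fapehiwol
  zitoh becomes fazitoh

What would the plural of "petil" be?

"petil" has last vowel 'i'. The stems whose last vowel is 'i' (vowufik → vowufak, nigufdih → nigufdah, nefil → nefal) change the last vowel to 'a'.
The other pattern: stems whose last vowel is 'a' or 'o' add the prefix fa-.
So petil → petal.

petal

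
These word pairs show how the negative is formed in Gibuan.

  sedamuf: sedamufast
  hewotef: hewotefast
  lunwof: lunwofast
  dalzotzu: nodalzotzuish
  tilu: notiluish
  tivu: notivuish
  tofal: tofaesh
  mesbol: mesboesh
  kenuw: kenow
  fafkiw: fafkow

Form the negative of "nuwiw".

sedamuf and dalzotzu both have last vowel 'u' yet inflect differently (sedamufast, nodalzotzuish), so the last vowel is not what conditions the rule; the final letter is.
"nuwiw" ends in -w. The stems ending in -w (kenuw → kenow, fafkiw → fafkow) change the last vowel to 'o'.
The other patterns: stems ending in -f add -ast; stems ending in -u add no- … -ish around the stem; stems ending in -l drop the final letter and add -esh.
So nuwiw → nuwow.

nuwow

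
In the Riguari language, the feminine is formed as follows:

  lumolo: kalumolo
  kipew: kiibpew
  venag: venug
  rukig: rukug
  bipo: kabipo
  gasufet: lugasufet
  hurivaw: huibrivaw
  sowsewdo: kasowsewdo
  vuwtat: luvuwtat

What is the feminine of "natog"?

"natog" ends in -g. The stems ending in -g (rukig → rukug, venag → venug) change the last vowel to 'u'.
So natog → natug.

natug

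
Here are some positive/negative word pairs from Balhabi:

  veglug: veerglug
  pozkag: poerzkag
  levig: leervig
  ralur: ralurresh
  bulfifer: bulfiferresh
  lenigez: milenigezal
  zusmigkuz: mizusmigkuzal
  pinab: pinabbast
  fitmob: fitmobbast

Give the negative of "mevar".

"mevar" ends in -r. The stems ending in -r (ralur → ralurresh, bulfifer → bulfiferresh) double the final consonant and add -esh.
The other patterns: stems ending in -g insert -er- after the first vowel; stems ending in -z add mi- … -al around the stem; stems ending in -b double the final consonant and add -ast.
So mevar → mevarresh.

mevarresh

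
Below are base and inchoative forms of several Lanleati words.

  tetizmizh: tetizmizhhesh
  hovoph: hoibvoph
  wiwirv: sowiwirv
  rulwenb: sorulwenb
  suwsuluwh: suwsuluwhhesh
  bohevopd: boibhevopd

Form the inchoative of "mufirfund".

somufirfund

suwsuluwh and hovoph both end in -h yet inflect differently (suwsuluwhhesh, hoibvoph), so the final letter is not what conditions the rule; the second-to-last letter is.
"mufirfund" has second-to-last letter 'n'. The one such stem in the data (rulwenb → sorulwenb) adds the prefix so-, so the same rule applies.
The other patterns: stems whose second-to-last letter is 'w' or 'z' double the final consonant and add -esh; stems whose second-to-last letter is 'p' insert -ib- after the first vowel.
So mufirfund → somufirfund.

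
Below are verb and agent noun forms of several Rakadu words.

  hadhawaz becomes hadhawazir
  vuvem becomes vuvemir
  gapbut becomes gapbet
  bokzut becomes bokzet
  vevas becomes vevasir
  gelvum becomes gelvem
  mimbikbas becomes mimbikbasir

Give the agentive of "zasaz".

zasazir

gelvum and vuvem both end in -m yet inflect differently (gelvem, vuvemir), so the final letter is not what conditions the rule; the last vowel is.
"zasaz" has last vowel 'a'. The stems whose last vowel is 'a' (vevas → vevasir, mimbikbas → mimbikbasir, hadhawaz → hadhawazir) add -ir.
The other pattern: stems whose last vowel is 'u' change the last vowel to 'e'.
So zasaz → zasazir.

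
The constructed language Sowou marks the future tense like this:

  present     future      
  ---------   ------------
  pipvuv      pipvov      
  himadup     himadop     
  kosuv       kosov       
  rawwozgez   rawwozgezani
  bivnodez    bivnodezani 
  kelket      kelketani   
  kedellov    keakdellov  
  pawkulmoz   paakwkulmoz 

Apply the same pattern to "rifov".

pipvuv and kedellov both end in -v yet inflect differently (pipvov, keakdellov), so the final letter is not what conditions the rule; the last vowel is.
"rifov" has last vowel 'o'. The stems whose last vowel is 'o' (kedellov → keakdellov, pawkulmoz → paakwkulmoz) insert -ak- after the first vowel.
So rifov → riakfov.

riakfov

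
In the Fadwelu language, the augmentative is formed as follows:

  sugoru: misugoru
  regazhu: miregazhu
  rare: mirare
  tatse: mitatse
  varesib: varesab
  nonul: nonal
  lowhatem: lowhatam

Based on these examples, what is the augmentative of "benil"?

sugoru and nonul both have last vowel 'u' yet inflect differently (misugoru, nonal), so the last vowel is not what conditions the rule; whether the stem ends in a vowel or a consonant is.
"benil" ends in a consonant. The stems ending in a consonant (varesib → varesab, nonul → nonal, lowhatem → lowhatam) change the last vowel to 'a'.
The other pattern: stems ending in a vowel add the prefix mi-.
So benil → benal.

benal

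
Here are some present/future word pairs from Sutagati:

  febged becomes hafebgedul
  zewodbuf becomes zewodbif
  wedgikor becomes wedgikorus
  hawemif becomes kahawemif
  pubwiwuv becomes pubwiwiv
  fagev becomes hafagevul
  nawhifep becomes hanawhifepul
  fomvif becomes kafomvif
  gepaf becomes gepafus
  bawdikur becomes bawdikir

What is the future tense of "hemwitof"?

hawemif and zewodbuf both end in -f yet inflect differently (kahawemif, zewodbif), so the final letter is not what conditions the rule; the last vowel is.
"hemwitof" has last vowel 'o'. The one such stem in the data (wedgikor → wedgikorus) adds -us, so the same rule applies.
So hemwitof → hemwitofus.

hemwitofus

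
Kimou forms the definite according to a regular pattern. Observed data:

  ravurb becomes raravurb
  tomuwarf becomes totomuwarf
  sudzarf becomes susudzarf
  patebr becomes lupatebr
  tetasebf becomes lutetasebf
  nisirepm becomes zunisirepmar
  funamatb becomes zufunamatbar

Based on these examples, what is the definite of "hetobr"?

luhetobr

tomuwarf and tetasebf both end in -f yet inflect differently (totomuwarf, lutetasebf), so the final letter is not what conditions the rule; the second-to-last letter is.
"hetobr" has second-to-last letter 'b'. The stems whose second-to-last letter is 'b' (patebr → lupatebr, tetasebf → lutetasebf) add the prefix lu-.
So hetobr → luhetobr.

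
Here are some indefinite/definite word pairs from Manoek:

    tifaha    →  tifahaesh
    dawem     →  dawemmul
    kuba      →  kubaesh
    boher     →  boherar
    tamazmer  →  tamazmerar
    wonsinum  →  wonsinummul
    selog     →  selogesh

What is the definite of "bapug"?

boher and dawem both have last vowel 'e' yet inflect differently (boherar, dawemmul), so the last vowel is not what conditions the rule; the final letter is.
"bapug" ends in -g. The one such stem in the data (selog → selogesh) adds -esh, so the same rule applies.
The other patterns: stems ending in -r add -ar; stems ending in -m double the final consonant and add -ul.
So bapug → bapugesh.

bapugesh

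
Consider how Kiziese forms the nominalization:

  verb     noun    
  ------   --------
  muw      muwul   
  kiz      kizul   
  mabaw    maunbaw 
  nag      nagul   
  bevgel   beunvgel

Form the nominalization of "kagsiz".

kaungsiz

mabaw and muw both end in -w yet inflect differently (maunbaw, muwul), so the final letter is not what conditions the rule; the number of vowels is.
"kagsiz" has 2 vowels. The stems with 2 vowels (bevgel → beunvgel, mabaw → maunbaw) insert -un- after the first vowel.
So kagsiz → kaungsiz.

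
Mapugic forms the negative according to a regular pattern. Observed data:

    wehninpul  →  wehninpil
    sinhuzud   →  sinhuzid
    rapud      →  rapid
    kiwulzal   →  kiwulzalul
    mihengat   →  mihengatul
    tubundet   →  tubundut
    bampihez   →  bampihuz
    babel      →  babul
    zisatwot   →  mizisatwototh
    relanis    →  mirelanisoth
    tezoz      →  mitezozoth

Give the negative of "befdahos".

mibefdahosoth

wehninpul and kiwulzal both end in -l yet inflect differently (wehninpil, kiwulzalul), so the final letter is not what conditions the rule; the last vowel is.
"befdahos" has last vowel 'o'. The stems whose last vowel is 'o' (zisatwot → mizisatwototh, tezoz → mitezozoth) add mi- … -oth around the stem.
So befdahos → mibefdahosoth.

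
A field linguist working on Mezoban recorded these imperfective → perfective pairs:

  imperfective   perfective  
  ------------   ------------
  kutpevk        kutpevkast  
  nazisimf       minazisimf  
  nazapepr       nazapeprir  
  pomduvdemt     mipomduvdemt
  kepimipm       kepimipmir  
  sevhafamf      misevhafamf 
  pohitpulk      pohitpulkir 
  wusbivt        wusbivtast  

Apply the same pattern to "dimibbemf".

"dimibbemf" has second-to-last letter 'm'. The stems whose second-to-last letter is 'm' (sevhafamf → misevhafamf, pomduvdemt → mipomduvdemt, nazisimf → minazisimf) add the prefix mi-.
So dimibbemf → midimibbemf.

midimibbemf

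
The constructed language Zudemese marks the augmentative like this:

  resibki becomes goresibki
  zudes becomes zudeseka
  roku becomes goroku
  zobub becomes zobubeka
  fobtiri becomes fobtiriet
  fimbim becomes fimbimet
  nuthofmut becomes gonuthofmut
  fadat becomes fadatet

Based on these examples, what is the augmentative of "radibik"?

goradibik

fobtiri and resibki both end in -i yet inflect differently (fobtiriet, goresibki), so the final letter is not what conditions the rule; the first letter is.
"radibik" begins with r-. The stems beginning with r- (resibki → goresibki, roku → goroku) add the prefix go-.
The other patterns: stems beginning with f- add -et; stems beginning with z- add -eka.
So radibik → goradibik.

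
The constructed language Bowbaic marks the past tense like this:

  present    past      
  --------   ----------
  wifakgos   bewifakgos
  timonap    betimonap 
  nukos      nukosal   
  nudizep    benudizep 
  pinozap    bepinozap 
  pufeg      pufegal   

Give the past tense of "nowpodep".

"nowpodep" has 3 vowels. The stems with 3 vowels (timonap → betimonap, wifakgos → bewifakgos, nudizep → benudizep) add the prefix be-.
The other pattern: stems with 2 vowels add -al.
So nowpodep → benowpodep.

benowpodep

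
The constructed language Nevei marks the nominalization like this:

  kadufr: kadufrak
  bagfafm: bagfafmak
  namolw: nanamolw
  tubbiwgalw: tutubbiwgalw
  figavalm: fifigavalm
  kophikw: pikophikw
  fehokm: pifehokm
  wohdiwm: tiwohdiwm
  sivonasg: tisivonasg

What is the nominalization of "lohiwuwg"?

tilohiwuwg

bagfafm and figavalm both end in -m yet inflect differently (bagfafmak, fifigavalm), so the final letter is not what conditions the rule; the second-to-last letter is.
"lohiwuwg" has second-to-last letter 'w'. The one such stem in the data (wohdiwm → tiwohdiwm) adds the prefix ti-, so the same rule applies.
The other patterns: stems whose second-to-last letter is 'f' add -ak; stems whose second-to-last letter is 'l' repeat the first consonant+vowel as a prefix; stems whose second-to-last letter is 'k' add the prefix pi-.
So lohiwuwg → tilohiwuwg.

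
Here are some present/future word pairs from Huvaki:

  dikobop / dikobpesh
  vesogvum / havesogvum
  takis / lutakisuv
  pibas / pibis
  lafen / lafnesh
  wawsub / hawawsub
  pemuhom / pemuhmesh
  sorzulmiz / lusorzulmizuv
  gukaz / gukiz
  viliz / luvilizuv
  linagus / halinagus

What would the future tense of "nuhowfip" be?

pibas and linagus both end in -s yet inflect differently (pibis, halinagus), so the final letter is not what conditions the rule; the last vowel is.
"nuhowfip" has last vowel 'i'. The stems whose last vowel is 'i' (sorzulmiz → lusorzulmizuv, viliz → luvilizuv, takis → lutakisuv) add lu- … -uv around the stem.
The other patterns: stems whose last vowel is 'a' change the last vowel to 'i'; stems whose last vowel is 'u' add the prefix ha-; stems whose last vowel is 'e' or 'o' delete the last vowel and add -esh.
So nuhowfip → lunuhowfipuv.

lunuhowfipuv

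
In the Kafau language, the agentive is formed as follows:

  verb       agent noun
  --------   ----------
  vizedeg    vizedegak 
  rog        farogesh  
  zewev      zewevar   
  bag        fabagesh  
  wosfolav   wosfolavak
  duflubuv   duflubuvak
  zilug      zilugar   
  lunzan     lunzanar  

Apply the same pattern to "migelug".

bag and zilug both end in -g yet inflect differently (fabagesh, zilugar), so the final letter is not what conditions the rule; the number of vowels is.
"migelug" has 3 vowels. The stems with 3 vowels (wosfolav → wosfolavak, duflubuv → duflubuvak, vizedeg → vizedegak) add -ak.
The other patterns: stems with 1 vowel add fa- … -esh around the stem; stems with 2 vowels add -ar.
So migelug → migelugak.

migelugak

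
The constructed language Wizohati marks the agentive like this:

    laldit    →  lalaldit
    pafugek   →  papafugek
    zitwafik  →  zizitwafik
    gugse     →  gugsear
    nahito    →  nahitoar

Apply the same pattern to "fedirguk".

pafugek and gugse both have last vowel 'e' yet inflect differently (papafugek, gugsear), so the last vowel is not what conditions the rule; whether the stem ends in a vowel or a consonant is.
"fedirguk" ends in a consonant. The stems ending in a consonant (laldit → lalaldit, pafugek → papafugek, zitwafik → zizitwafik) repeat the first consonant+vowel as a prefix.
The other pattern: stems ending in a vowel add -ar.
So fedirguk → fefedirguk.

fefedirguk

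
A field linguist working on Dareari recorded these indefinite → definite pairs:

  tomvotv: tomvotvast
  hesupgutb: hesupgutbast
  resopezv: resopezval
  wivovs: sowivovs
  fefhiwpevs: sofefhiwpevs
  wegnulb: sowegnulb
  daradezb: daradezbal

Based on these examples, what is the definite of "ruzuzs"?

hesupgutb and wegnulb both end in -b yet inflect differently (hesupgutbast, sowegnulb), so the final letter is not what conditions the rule; the second-to-last letter is.
"ruzuzs" has second-to-last letter 'z'. The stems whose second-to-last letter is 'z' (daradezb → daradezbal, resopezv → resopezval) add -al.
So ruzuzs → ruzuzsal.

ruzuzsal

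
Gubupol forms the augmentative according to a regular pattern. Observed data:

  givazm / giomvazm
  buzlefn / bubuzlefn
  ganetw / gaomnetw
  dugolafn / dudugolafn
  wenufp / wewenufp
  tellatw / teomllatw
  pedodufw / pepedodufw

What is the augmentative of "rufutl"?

pedodufw and ganetw both end in -w yet inflect differently (pepedodufw, gaomnetw), so the final letter is not what conditions the rule; the second-to-last letter is.
"rufutl" has second-to-last letter 't'. The stems whose second-to-last letter is 't' (ganetw → gaomnetw, tellatw → teomllatw) insert -om- after the first vowel.
So rufutl → ruomfutl.

ruomfutl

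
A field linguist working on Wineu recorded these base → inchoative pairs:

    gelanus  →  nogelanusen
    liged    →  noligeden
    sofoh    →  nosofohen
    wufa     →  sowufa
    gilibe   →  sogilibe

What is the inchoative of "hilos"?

nohilosen

liged and gilibe both have last vowel 'e' yet inflect differently (noligeden, sogilibe), so the last vowel is not what conditions the rule; whether the stem ends in a vowel or a consonant is.
"hilos" ends in a consonant. The stems ending in a consonant (gelanus → nogelanusen, liged → noligeden, sofoh → nosofohen) add no- … -en around the stem.
The other pattern: stems ending in a vowel add the prefix so-.
So hilos → nohilosen.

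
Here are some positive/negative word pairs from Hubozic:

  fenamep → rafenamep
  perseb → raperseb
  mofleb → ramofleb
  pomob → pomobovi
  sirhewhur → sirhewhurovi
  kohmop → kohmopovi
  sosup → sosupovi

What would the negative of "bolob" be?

bolobovi

perseb and pomob both end in -b yet inflect differently (raperseb, pomobovi), so the final letter is not what conditions the rule; the last vowel is.
"bolob" has last vowel 'o'. The stems whose last vowel is 'o' (pomob → pomobovi, kohmop → kohmopovi) add -ovi.
So bolob → bolobovi.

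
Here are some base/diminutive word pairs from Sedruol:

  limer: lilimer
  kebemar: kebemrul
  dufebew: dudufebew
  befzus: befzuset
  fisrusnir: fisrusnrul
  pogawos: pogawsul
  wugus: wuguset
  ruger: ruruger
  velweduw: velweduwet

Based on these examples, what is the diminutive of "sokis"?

soksul

"sokis" has last vowel 'i'. The one such stem in the data (fisrusnir → fisrusnrul) deletes the last vowel and adds -ul (as do pogawos, kebemar), so the same rule applies.
So sokis → soksul.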